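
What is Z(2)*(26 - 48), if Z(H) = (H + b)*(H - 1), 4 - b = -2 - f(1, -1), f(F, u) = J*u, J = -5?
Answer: -286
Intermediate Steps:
f(F, u) = -5*u
b = 11 (b = 4 - (-2 - (-5)*(-1)) = 4 - (-2 - 1*5) = 4 - (-2 - 5) = 4 - 1*(-7) = 4 + 7 = 11)
Z(H) = (-1 + H)*(11 + H) (Z(H) = (H + 11)*(H - 1) = (11 + H)*(-1 + H) = (-1 + H)*(11 + H))
Z(2)*(26 - 48) = (-11 + 2² + 10*2)*(26 - 48) = (-11 + 4 + 20)*(-22) = 13*(-22) = -286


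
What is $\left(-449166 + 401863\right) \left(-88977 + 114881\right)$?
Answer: $-1225336912$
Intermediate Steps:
$\left(-449166 + 401863\right) \left(-88977 + 114881\right) = \left(-47303\right) 25904 = -1225336912$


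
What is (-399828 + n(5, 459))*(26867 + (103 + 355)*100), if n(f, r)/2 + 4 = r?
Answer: -28988174306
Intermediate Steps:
n(f, r) = -8 + 2*r
(-399828 + n(5, 459))*(26867 + (103 + 355)*100) = (-399828 + (-8 + 2*459))*(26867 + (103 + 355)*100) = (-399828 + (-8 + 918))*(26867 + 458*100) = (-399828 + 910)*(26867 + 45800) = -398918*72667 = -28988174306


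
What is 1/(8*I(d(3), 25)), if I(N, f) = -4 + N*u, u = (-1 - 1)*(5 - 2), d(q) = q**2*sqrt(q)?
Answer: 1/17464 - 27*sqrt(3)/34928 ≈ -0.0012816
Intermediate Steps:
d(q) = q**(5/2)
u = -6 (u = -2*3 = -6)
I(N, f) = -4 - 6*N (I(N, f) = -4 + N*(-6) = -4 - 6*N)
1/(8*I(d(3), 25)) = 1/(8*(-4 - 54*sqrt(3))) = 1/(-32 - 432*sqrt(3))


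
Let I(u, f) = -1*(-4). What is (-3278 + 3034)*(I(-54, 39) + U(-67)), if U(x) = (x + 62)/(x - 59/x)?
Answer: -440542/443 ≈ -994.45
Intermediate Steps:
U(x) = (62 + x)/(x - 59/x)
I(u, f) = 4
(-3278 + 3034)*(I(-54, 39) + U(-67)) = (-3278 + 3034)*(4 - 67*(62 - 67)/(-59 + (-67)²)) = -244*(4 - 67*(-5)/(-59 + 4489)) = -244*(4 - 67*(-5)/4430) = -244*(4 - 67*1/4430*(-5)) = -244*(4 + 67/886) = -244*3611/886 = -440542/443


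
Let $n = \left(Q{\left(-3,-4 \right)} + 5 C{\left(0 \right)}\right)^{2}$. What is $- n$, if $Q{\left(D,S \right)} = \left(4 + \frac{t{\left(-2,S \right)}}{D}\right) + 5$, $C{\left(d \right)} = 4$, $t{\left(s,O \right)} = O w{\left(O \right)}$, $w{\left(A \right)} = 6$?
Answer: $-1369$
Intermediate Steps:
$t{\left(s,O \right)} = 6 O$ ($t{\left(s,O \right)} = O 6 = 6 O$)
$Q{\left(D,S \right)} = 9 + \frac{6 S}{D}$ ($Q{\left(D,S \right)} = \left(4 + \frac{6 S}{D}\right) + 5 = 9 + \frac{6 S}{D}$)
$n = 1369$ ($n = \left(\left(9 + 6 \left(-4\right) \frac{1}{-3}\right) + 5 \cdot 4\right)^{2} = \left(\left(9 + 6 \left(-4\right) \left(- \frac{1}{3}\right)\right) + 20\right)^{2} = \left(\left(9 + 8\right) + 20\right)^{2} = \left(17 + 20\right)^{2} = 37^{2} = 1369$)
$- n = \left(-1\right) 1369 = -1369$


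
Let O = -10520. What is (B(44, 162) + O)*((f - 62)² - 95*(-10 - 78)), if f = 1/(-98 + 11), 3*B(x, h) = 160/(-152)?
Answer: -55398308825900/431433 ≈ -1.2841e+8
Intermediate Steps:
B(x, h) = -20/57 (B(x, h) = (160/(-152))/3 = (160*(-1/152))/3 = (⅓)*(-20/19) = -20/57)
f = -1/87 (f = 1/(-87) = -1/87 ≈ -0.011494)
(B(44, 162) + O)*((f - 62)² - 95*(-10 - 78)) = (-20/57 - 10520)*((-1/87 - 62)² - 95*(-10 - 78)) = -599660*((-5395/87)² - 95*(-88))/57 = -599660*(29106025/7569 + 8360)/57 = -599660/57*92382865/7569 = -55398308825900/431433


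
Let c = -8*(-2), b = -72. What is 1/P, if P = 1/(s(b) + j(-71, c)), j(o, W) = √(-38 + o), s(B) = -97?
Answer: -97 + I*√109 ≈ -97.0 + 10.44*I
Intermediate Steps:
c = 16
P = 1/(-97 + I*√109) (P = 1/(-97 + √(-38 - 71)) = 1/(-97 + √(-109)) = 1/(-97 + I*√109) ≈ -0.010191 - 0.0010969*I)
1/P = 1/(-97/9518 - I*√109/9518)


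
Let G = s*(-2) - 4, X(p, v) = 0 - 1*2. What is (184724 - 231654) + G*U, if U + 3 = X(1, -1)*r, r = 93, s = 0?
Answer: -46174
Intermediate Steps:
X(p, v) = -2 (X(p, v) = 0 - 2 = -2)
U = -189 (U = -3 - 2*93 = -3 - 186 = -189)
G = -4 (G = 0*(-2) - 4 = 0 - 4 = -4)
(184724 - 231654) + G*U = (184724 - 231654) - 4*(-189) = -46930 + 756 = -46174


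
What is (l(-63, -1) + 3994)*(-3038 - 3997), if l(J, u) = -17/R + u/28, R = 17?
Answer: -112362015/4 ≈ -2.8090e+7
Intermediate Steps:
l(J, u) = -1 + u/28 (l(J, u) = -17/17 + u/28 = -17*1/17 + u*(1/28) = -1 + u/28)
(l(-63, -1) + 3994)*(-3038 - 3997) = ((-1 + (1/28)*(-1)) + 3994)*(-3038 - 3997) = ((-1 - 1/28) + 3994)*(-7035) = (-29/28 + 3994)*(-7035) = (111803/28)*(-7035) = -112362015/4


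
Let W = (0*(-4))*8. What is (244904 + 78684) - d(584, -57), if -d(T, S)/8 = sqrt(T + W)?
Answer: 323588 + 16*sqrt(146) ≈ 3.2378e+5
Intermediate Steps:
W = 0 (W = 0*8 = 0)
d(T, S) = -8*sqrt(T) (d(T, S) = -8*sqrt(T + 0) = -8*sqrt(T))
(244904 + 78684) - d(584, -57) = (244904 + 78684) - (-8)*sqrt(584) = 323588 - (-8)*2*sqrt(146) = 323588 - (-16)*sqrt(146) = 323588 + 16*sqrt(146)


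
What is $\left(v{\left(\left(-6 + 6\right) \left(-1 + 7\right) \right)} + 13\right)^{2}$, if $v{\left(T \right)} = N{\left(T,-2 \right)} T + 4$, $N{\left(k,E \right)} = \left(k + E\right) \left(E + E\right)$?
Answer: $289$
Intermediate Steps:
$N{\left(k,E \right)} = 2 E \left(E + k\right)$ ($N{\left(k,E \right)} = \left(E + k\right) 2 E = 2 E \left(E + k\right)$)
$v{\left(T \right)} = 4 + T \left(8 - 4 T\right)$ ($v{\left(T \right)} = 2 \left(-2\right) \left(-2 + T\right) T + 4 = \left(8 - 4 T\right) T + 4 = T \left(8 - 4 T\right) + 4 = 4 + T \left(8 - 4 T\right)$)
$\left(v{\left(\left(-6 + 6\right) \left(-1 + 7\right) \right)} + 13\right)^{2} = \left(\left(4 - 4 \left(-6 + 6\right) \left(-1 + 7\right) \left(-2 + \left(-6 + 6\right) \left(-1 + 7\right)\right)\right) + 13\right)^{2} = \left(\left(4 - 4 \cdot 0 \cdot 6 \left(-2 + 0 \cdot 6\right)\right) + 13\right)^{2} = \left(\left(4 - 0 \left(-2 + 0\right)\right) + 13\right)^{2} = \left(\left(4 - 0 \left(-2\right)\right) + 13\right)^{2} = \left(\left(4 + 0\right) + 13\right)^{2} = \left(4 + 13\right)^{2} = 17^{2} = 289$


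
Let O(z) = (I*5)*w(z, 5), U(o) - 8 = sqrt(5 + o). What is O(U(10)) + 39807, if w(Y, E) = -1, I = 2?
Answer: 39797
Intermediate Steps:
U(o) = 8 + sqrt(5 + o)
O(z) = -10 (O(z) = (2*5)*(-1) = 10*(-1) = -10)
O(U(10)) + 39807 = -10 + 39807 = 39797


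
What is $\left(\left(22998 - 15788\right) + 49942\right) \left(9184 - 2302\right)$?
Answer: $393320064$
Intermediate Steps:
$\left(\left(22998 - 15788\right) + 49942\right) \left(9184 - 2302\right) = \left(7210 + 49942\right) 6882 = 57152 \cdot 6882 = 393320064$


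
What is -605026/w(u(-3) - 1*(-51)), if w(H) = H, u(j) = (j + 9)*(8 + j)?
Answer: -605026/81 ≈ -7469.5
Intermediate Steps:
u(j) = (8 + j)*(9 + j) (u(j) = (9 + j)*(8 + j) = (8 + j)*(9 + j))
-605026/w(u(-3) - 1*(-51)) = -605026/((72 + (-3)² + 17*(-3)) - 1*(-51)) = -605026/((72 + 9 - 51) + 51) = -605026/(30 + 51) = -605026/81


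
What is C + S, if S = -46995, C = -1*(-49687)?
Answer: 2692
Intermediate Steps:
C = 49687
C + S = 49687 - 46995 = 2692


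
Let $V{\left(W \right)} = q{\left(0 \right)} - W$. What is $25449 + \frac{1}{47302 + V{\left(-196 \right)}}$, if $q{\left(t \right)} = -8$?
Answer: $\frac{1208573011}{47490} \approx 25449.0$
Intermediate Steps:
$V{\left(W \right)} = -8 - W$
$25449 + \frac{1}{47302 + V{\left(-196 \right)}} = 25449 + \frac{1}{47302 - -188} = 25449 + \frac{1}{47302 + \left(-8 + 196\right)} = 25449 + \frac{1}{47302 + 188} = 25449 + \frac{1}{47490} = \frac{1208573011}{47490}$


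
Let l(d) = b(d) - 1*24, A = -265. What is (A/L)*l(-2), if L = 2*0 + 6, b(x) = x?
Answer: 3445/3 ≈ 1148.3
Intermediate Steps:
L = 6 (L = 0 + 6 = 6)
l(d) = -24 + d (l(d) = d - 1*24 = d - 24 = -24 + d)
(A/L)*l(-2) = (-265/6)*(-24 - 2) = -265*1/6*(-26) = -265/6*(-26) = 3445/3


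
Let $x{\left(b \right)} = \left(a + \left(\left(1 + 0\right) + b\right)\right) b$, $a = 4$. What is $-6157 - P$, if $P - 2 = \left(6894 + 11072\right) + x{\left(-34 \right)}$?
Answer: $-25111$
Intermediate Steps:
$x{\left(b \right)} = b \left(5 + b\right)$ ($x{\left(b \right)} = \left(4 + \left(\left(1 + 0\right) + b\right)\right) b = \left(4 + \left(1 + b\right)\right) b = \left(5 + b\right) b = b \left(5 + b\right)$)
$P = 18954$ ($P = 2 + \left(\left(6894 + 11072\right) - 34 \left(5 - 34\right)\right) = 2 + \left(17966 - -986\right) = 2 + \left(17966 + 986\right) = 2 + 18952 = 18954$)
$-6157 - P = -6157 - 18954 = -25111$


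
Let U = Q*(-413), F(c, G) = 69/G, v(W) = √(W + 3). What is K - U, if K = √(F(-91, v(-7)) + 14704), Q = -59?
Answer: -24367 + √(58816 - 138*I)/2 ≈ -24246.0 - 0.14226*I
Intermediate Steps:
v(W) = √(3 + W)
U = 24367 (U = -59*(-413) = 24367)
K = √(14704 - 69*I/2) (K = √(69/(√(3 - 7)) + 14704) = √(69/(√(-4)) + 14704) = √(69/((2*I)) + 14704) = √(69*(-I/2) + 14704) = √(-69*I/2 + 14704) = √(14704 - 69*I/2) ≈ 121.26 - 0.1423*I)
K - U = √(58816 - 138*I)/2 - 1*24367 = √(58816 - 138*I)/2 - 24367 = -24367 + √(58816 - 138*I)/2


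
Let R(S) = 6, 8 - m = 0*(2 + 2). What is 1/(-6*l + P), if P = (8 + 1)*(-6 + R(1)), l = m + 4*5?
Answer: -1/168 ≈ -0.0059524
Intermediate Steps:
m = 8 (m = 8 - 0*(2 + 2) = 8 - 0*4 = 8 - 1*0 = 8 + 0 = 8)
l = 28 (l = 8 + 4*5 = 8 + 20 = 28)
P = 0 (P = (8 + 1)*(-6 + 6) = 9*0 = 0)
1/(-6*l + P) = 1/(-6*28 + 0) = 1/(-168 + 0) = 1/(-168) = -1/168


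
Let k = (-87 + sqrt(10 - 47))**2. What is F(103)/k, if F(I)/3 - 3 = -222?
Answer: -657/(87 - I*sqrt(37))**2 ≈ -0.085539 - 0.01202*I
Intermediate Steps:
F(I) = -657 (F(I) = 9 + 3*(-222) = 9 - 666 = -657)
k = (-87 + I*sqrt(37))**2 (k = (-87 + sqrt(-37))**2 = (-87 + I*sqrt(37))**2 ≈ 7532.0 - 1058.4*I)
F(103)/k = -657/(87 - I*sqrt(37))**2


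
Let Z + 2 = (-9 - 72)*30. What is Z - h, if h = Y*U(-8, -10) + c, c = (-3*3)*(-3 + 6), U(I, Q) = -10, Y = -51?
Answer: -2915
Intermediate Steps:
c = -27 (c = -9*3 = -27)
Z = -2432 (Z = -2 + (-9 - 72)*30 = -2 - 81*30 = -2 - 2430 = -2432)
h = 483 (h = -51*(-10) - 27 = 510 - 27 = 483)
Z - h = -2432 - 1*483 = -2432 - 483 = -2915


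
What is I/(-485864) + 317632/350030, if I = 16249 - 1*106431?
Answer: 46473089877/42516743980 ≈ 1.0931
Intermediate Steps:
I = -90182 (I = 16249 - 106431 = -90182)
I/(-485864) + 317632/350030 = -90182/(-485864) + 317632/350030 = -90182*(-1/485864) + 317632*(1/350030) = 45091/242932 + 158816/175015 = 46473089877/42516743980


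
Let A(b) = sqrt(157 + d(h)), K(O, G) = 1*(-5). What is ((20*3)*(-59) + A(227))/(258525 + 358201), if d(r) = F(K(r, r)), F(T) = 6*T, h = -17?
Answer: -1770/308363 + sqrt(127)/616726 ≈ -0.0057217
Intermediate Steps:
K(O, G) = -5
d(r) = -30 (d(r) = 6*(-5) = -30)
A(b) = sqrt(127) (A(b) = sqrt(157 - 30) = sqrt(127))
((20*3)*(-59) + A(227))/(258525 + 358201) = ((20*3)*(-59) + sqrt(127))/(258525 + 358201) = (60*(-59) + sqrt(127))/616726 = (-3540 + sqrt(127))*(1/616726) = -1770/308363 + sqrt(127)/616726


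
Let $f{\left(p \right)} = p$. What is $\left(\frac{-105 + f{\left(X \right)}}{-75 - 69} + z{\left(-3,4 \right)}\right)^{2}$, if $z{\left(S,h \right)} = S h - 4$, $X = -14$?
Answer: $\frac{4774225}{20736} \approx 230.24$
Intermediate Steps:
$z{\left(S,h \right)} = -4 + S h$
$\left(\frac{-105 + f{\left(X \right)}}{-75 - 69} + z{\left(-3,4 \right)}\right)^{2} = \left(\frac{-105 - 14}{-75 - 69} - 16\right)^{2} = \left(- \frac{119}{-144} - 16\right)^{2} = \left(\left(-119\right) \left(- \frac{1}{144}\right) - 16\right)^{2} = \left(\frac{119}{144} - 16\right)^{2} = \left(- \frac{2185}{144}\right)^{2} = \frac{4774225}{20736}$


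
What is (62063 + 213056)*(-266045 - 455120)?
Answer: -198406193635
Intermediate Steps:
(62063 + 213056)*(-266045 - 455120) = 275119*(-721165) = -198406193635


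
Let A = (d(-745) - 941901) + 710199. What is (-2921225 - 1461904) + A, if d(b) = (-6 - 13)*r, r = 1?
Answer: -4614850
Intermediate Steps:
d(b) = -19 (d(b) = (-6 - 13)*1 = -19*1 = -19)
A = -231721 (A = (-19 - 941901) + 710199 = -941920 + 710199 = -231721)
(-2921225 - 1461904) + A = (-2921225 - 1461904) - 231721 = -4383129 - 231721 = -4614850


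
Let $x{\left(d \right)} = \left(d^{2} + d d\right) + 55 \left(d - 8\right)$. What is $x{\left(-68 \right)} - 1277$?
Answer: $3791$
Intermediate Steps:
$x{\left(d \right)} = -440 + 2 d^{2} + 55 d$ ($x{\left(d \right)} = \left(d^{2} + d^{2}\right) + 55 \left(-8 + d\right) = 2 d^{2} + \left(-440 + 55 d\right) = -440 + 2 d^{2} + 55 d$)
$x{\left(-68 \right)} - 1277 = \left(-440 + 2 \left(-68\right)^{2} + 55 \left(-68\right)\right) - 1277 = \left(-440 + 2 \cdot 4624 - 3740\right) - 1277 = \left(-440 + 9248 - 3740\right) - 1277 = 5068 - 1277 = 3791$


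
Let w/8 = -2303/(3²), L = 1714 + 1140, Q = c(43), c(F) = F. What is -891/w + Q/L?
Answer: 11839229/26291048 ≈ 0.45031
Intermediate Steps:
Q = 43
L = 2854
w = -18424/9 (w = 8*(-2303/(3²)) = 8*(-2303/9) = -18424/9 ≈ -2047.1)
-891/w + Q/L = -891/(-18424/9) + 43/2854 = -891*(-9/18424) + 43*(1/2854) = 8019/18424 + 43/2854 = 11839229/26291048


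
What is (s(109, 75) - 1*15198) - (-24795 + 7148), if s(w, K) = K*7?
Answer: 2974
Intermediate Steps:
s(w, K) = 7*K
(s(109, 75) - 1*15198) - (-24795 + 7148) = (7*75 - 1*15198) - (-24795 + 7148) = (525 - 15198) - 1*(-17647) = -14673 + 17647 = 2974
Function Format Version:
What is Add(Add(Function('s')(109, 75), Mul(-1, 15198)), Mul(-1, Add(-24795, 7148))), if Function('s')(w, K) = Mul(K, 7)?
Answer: 2974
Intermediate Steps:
Function('s')(w, K) = Mul(7, K)
Add(Add(Function('s')(109, 75), Mul(-1, 15198)), Mul(-1, Add(-24795, 7148))) = Add(Add(Mul(7, 75), Mul(-1, 15198)), Mul(-1, Add(-24795, 7148))) = Add(Add(525, -15198), Mul(-1, -17647)) = Add(-14673, 17647) = 2974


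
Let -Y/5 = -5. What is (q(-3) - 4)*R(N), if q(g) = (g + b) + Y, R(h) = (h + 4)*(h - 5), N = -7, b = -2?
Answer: 576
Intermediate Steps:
Y = 25 (Y = -5*(-5) = 25)
R(h) = (-5 + h)*(4 + h) (R(h) = (4 + h)*(-5 + h) = (-5 + h)*(4 + h))
q(g) = 23 + g (q(g) = (g - 2) + 25 = (-2 + g) + 25 = 23 + g)
(q(-3) - 4)*R(N) = ((23 - 3) - 4)*(-20 + (-7)² - 1*(-7)) = (20 - 4)*(-20 + 49 + 7) = 16*36 = 576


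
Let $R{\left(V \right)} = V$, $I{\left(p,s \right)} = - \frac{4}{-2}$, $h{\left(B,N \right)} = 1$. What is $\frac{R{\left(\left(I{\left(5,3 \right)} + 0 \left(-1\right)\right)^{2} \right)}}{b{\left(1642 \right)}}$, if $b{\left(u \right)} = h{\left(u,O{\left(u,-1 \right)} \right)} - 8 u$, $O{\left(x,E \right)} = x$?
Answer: $- \frac{4}{13135} \approx -0.00030453$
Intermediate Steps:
$I{\left(p,s \right)} = 2$ ($I{\left(p,s \right)} = \left(-4\right) \left(- \frac{1}{2}\right) = 2$)
$b{\left(u \right)} = 1 - 8 u$
$\frac{R{\left(\left(I{\left(5,3 \right)} + 0 \left(-1\right)\right)^{2} \right)}}{b{\left(1642 \right)}} = \frac{\left(2 + 0 \left(-1\right)\right)^{2}}{1 - 13136} = \frac{\left(2 + 0\right)^{2}}{1 - 13136} = \frac{2^{2}}{-13135} = 4 \left(- \frac{1}{13135}\right) = - \frac{4}{13135}$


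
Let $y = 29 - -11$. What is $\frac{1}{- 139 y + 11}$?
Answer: $- \frac{1}{5549} \approx -0.00018021$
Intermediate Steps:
$y = 40$ ($y = 29 + 11 = 40$)
$\frac{1}{- 139 y + 11} = \frac{1}{\left(-139\right) 40 + 11} = \frac{1}{-5560 + 11} = \frac{1}{-5549} = - \frac{1}{5549}$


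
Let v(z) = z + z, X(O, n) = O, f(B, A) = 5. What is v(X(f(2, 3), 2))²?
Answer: 100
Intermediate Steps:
v(z) = 2*z
v(X(f(2, 3), 2))² = (2*5)² = 10² = 100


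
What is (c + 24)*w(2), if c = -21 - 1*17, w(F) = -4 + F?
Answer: 28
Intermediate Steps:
c = -38 (c = -21 - 17 = -38)
(c + 24)*w(2) = (-38 + 24)*(-4 + 2) = -14*(-2) = 28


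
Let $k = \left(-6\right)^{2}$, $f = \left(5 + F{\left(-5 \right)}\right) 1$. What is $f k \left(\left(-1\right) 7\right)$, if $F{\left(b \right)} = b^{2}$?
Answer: $-7560$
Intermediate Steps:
$f = 30$ ($f = \left(5 + \left(-5\right)^{2}\right) 1 = \left(5 + 25\right) 1 = 30 \cdot 1 = 30$)
$k = 36$
$f k \left(\left(-1\right) 7\right) = 30 \cdot 36 \left(\left(-1\right) 7\right) = 1080 \left(-7\right) = -7560$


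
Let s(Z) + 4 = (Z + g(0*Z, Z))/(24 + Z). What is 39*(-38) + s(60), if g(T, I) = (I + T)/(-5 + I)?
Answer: -16338/11 ≈ -1485.3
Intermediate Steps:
g(T, I) = (I + T)/(-5 + I)
s(Z) = -4 + (Z + Z/(-5 + Z))/(24 + Z) (s(Z) = -4 + (Z + (Z + 0*Z)/(-5 + Z))/(24 + Z) = -4 + (Z + (Z + 0)/(-5 + Z))/(24 + Z) = -4 + (Z + Z/(-5 + Z))/(24 + Z))
39*(-38) + s(60) = 39*(-38) + (60 - 3*(-5 + 60)*(32 + 60))/((-5 + 60)*(24 + 60)) = -1482 + (60 - 3*55*92)/(55*84) = -1482 + (1/55)*(1/84)*(60 - 15180) = -1482 + (1/55)*(1/84)*(-15120) = -1482 - 36/11 = -16338/11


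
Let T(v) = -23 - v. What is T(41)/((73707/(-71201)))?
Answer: 4556864/73707 ≈ 61.824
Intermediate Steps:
T(41)/((73707/(-71201))) = (-23 - 1*41)/((73707/(-71201))) = (-23 - 41)/((73707*(-1/71201))) = -64/(-73707/71201) = -64*(-71201/73707) = 4556864/73707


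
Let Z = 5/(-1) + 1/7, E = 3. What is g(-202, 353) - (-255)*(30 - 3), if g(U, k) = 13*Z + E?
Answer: 47774/7 ≈ 6824.9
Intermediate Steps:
Z = -34/7 (Z = 5*(-1) + 1*(⅐) = -5 + ⅐ = -34/7 ≈ -4.8571)
g(U, k) = -421/7 (g(U, k) = 13*(-34/7) + 3 = -442/7 + 3 = -421/7)
g(-202, 353) - (-255)*(30 - 3) = -421/7 - (-255)*(30 - 3) = -421/7 - (-255)*27 = -421/7 - 1*(-6885) = -421/7 + 6885 = 47774/7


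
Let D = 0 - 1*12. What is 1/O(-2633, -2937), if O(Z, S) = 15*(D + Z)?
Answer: -1/39675 ≈ -2.5205e-5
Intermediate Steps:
D = -12 (D = 0 - 12 = -12)
O(Z, S) = -180 + 15*Z (O(Z, S) = 15*(-12 + Z) = -180 + 15*Z)
1/O(-2633, -2937) = 1/(-180 + 15*(-2633)) = 1/(-180 - 39495) = 1/(-39675) = -1/39675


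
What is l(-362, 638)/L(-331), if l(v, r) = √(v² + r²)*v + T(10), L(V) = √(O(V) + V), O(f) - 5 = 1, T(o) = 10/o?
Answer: I*(-√13 + 724*√1748786)/65 ≈ 14730.0*I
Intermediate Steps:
O(f) = 6 (O(f) = 5 + 1 = 6)
L(V) = √(6 + V)
l(v, r) = 1 + v*√(r² + v²) (l(v, r) = √(v² + r²)*v + 10/10 = √(r² + v²)*v + 10*(⅒) = v*√(r² + v²) + 1 = 1 + v*√(r² + v²))
l(-362, 638)/L(-331) = (1 - 362*√(638² + (-362)²))/(√(6 - 331)) = (1 - 362*√(407044 + 131044))/(√(-325)) = (1 - 724*√134522)/((5*I*√13)) = (1 - 724*√134522)*(-I*√13/65) = -I*√13*(1 - 724*√134522)/65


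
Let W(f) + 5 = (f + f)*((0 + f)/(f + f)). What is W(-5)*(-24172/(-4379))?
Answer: -241720/4379 ≈ -55.200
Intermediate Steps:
W(f) = -5 + f (W(f) = -5 + (f + f)*((0 + f)/(f + f)) = -5 + (2*f)*(f/((2*f))) = -5 + (2*f)*(f*(1/(2*f))) = -5 + (2*f)*(½) = -5 + f)
W(-5)*(-24172/(-4379)) = (-5 - 5)*(-24172/(-4379)) = -(-241720)*(-1)/4379 = -10*24172/4379 = -241720/4379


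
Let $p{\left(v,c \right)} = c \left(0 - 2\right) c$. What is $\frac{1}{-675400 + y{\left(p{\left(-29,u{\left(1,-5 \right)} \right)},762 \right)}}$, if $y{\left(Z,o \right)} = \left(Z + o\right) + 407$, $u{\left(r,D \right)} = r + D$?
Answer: $- \frac{1}{674263} \approx -1.4831 \cdot 10^{-6}$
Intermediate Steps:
$u{\left(r,D \right)} = D + r$
$p{\left(v,c \right)} = - 2 c^{2}$ ($p{\left(v,c \right)} = c \left(-2\right) c = - 2 c c = - 2 c^{2}$)
$y{\left(Z,o \right)} = 407 + Z + o$
$\frac{1}{-675400 + y{\left(p{\left(-29,u{\left(1,-5 \right)} \right)},762 \right)}} = \frac{1}{-675400 + \left(407 - 2 \left(-5 + 1\right)^{2} + 762\right)} = \frac{1}{-675400 + \left(407 - 2 \left(-4\right)^{2} + 762\right)} = \frac{1}{-675400 + \left(407 - 32 + 762\right)} = \frac{1}{-675400 + 1137} = \frac{1}{-674263} = - \frac{1}{674263}$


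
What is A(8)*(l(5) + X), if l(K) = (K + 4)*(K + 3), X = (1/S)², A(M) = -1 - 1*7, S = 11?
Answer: -69704/121 ≈ -576.07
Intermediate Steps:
A(M) = -8 (A(M) = -1 - 7 = -8)
X = 1/121 (X = (1/11)² = 1/121 ≈ 0.0082645)
l(K) = (3 + K)*(4 + K) (l(K) = (4 + K)*(3 + K) = (3 + K)*(4 + K))
A(8)*(l(5) + X) = -8*((12 + 5² + 7*5) + 1/121) = -8*((12 + 25 + 35) + 1/121) = -8*(72 + 1/121) = -8*8713/121 = -69704/121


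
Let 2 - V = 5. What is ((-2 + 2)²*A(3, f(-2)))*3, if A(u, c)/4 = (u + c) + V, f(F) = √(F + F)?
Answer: 0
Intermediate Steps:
f(F) = √2*√F (f(F) = √(2*F) = √2*√F)
V = -3 (V = 2 - 1*5 = 2 - 5 = -3)
A(u, c) = -12 + 4*c + 4*u (A(u, c) = 4*((u + c) - 3) = 4*((c + u) - 3) = 4*(-3 + c + u) = -12 + 4*c + 4*u)
((-2 + 2)²*A(3, f(-2)))*3 = ((-2 + 2)²*(-12 + 4*(√2*√(-2)) + 4*3))*3 = (0²*(-12 + 4*(√2*(I*√2)) + 12))*3 = (0*(-12 + 4*(2*I) + 12))*3 = (0*(-12 + 8*I + 12))*3 = (0*(8*I))*3 = 0*3 = 0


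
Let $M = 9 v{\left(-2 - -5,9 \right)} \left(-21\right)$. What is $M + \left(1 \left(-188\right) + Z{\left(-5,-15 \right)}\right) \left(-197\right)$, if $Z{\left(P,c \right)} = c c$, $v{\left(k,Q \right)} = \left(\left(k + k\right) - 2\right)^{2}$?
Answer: $-10313$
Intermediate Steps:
$v{\left(k,Q \right)} = \left(-2 + 2 k\right)^{2}$ ($v{\left(k,Q \right)} = \left(2 k - 2\right)^{2} = \left(-2 + 2 k\right)^{2}$)
$Z{\left(P,c \right)} = c^{2}$
$M = -3024$ ($M = 9 \cdot 4 \left(-1 - -3\right)^{2} \left(-21\right) = 9 \cdot 4 \left(-1 + \left(-2 + 5\right)\right)^{2} \left(-21\right) = 9 \cdot 4 \left(-1 + 3\right)^{2} \left(-21\right) = 9 \cdot 4 \cdot 2^{2} \left(-21\right) = 9 \cdot 4 \cdot 4 \left(-21\right) = 9 \cdot 16 \left(-21\right) = 144 \left(-21\right) = -3024$)
$M + \left(1 \left(-188\right) + Z{\left(-5,-15 \right)}\right) \left(-197\right) = -3024 + \left(1 \left(-188\right) + \left(-15\right)^{2}\right) \left(-197\right) = -3024 + \left(-188 + 225\right) \left(-197\right) = -3024 + 37 \left(-197\right) = -3024 - 7289 = -10313$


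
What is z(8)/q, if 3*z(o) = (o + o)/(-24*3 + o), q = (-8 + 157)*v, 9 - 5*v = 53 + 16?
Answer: 1/21456 ≈ 4.6607e-5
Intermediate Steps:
v = -12 (v = 9/5 - (53 + 16)/5 = 9/5 - 1/5*69 = 9/5 - 69/5 = -12)
q = -1788 (q = (-8 + 157)*(-12) = 149*(-12) = -1788)
z(o) = 2*o/(3*(-72 + o)) (z(o) = ((o + o)/(-24*3 + o))/3 = ((2*o)/(-72 + o))/3 = (2*o/(-72 + o))/3 = 2*o/(3*(-72 + o)))
z(8)/q = ((2/3)*8/(-72 + 8))/(-1788) = ((2/3)*8/(-64))*(-1/1788) = ((2/3)*8*(-1/64))*(-1/1788) = -1/12*(-1/1788) = 1/21456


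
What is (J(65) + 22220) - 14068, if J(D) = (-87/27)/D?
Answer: 4768891/585 ≈ 8152.0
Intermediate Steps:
J(D) = -29/(9*D) (J(D) = (-87*1/27)/D = -29/(9*D))
(J(65) + 22220) - 14068 = (-29/9/65 + 22220) - 14068 = (-29/9*1/65 + 22220) - 14068 = (-29/585 + 22220) - 14068 = 12998671/585 - 14068 = 4768891/585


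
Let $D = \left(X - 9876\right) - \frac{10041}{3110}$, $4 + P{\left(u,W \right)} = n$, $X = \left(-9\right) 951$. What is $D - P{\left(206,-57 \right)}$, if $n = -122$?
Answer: $- \frac{56951031}{3110} \approx -18312.0$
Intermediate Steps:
$X = -8559$
$P{\left(u,W \right)} = -126$ ($P{\left(u,W \right)} = -4 - 122 = -126$)
$D = - \frac{57342891}{3110}$ ($D = \left(-8559 - 9876\right) - \frac{10041}{3110} = -18435 - \frac{10041}{3110} = - \frac{57342891}{3110} \approx -18438.0$)
$D - P{\left(206,-57 \right)} = - \frac{57342891}{3110} - -126 = - \frac{57342891}{3110} + 126 = - \frac{56951031}{3110}$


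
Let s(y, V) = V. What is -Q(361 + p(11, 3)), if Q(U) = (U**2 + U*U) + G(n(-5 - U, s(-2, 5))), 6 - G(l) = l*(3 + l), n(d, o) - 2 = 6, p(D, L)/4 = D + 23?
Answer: -493936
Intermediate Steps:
p(D, L) = 92 + 4*D (p(D, L) = 4*(D + 23) = 4*(23 + D) = 92 + 4*D)
n(d, o) = 8 (n(d, o) = 2 + 6 = 8)
G(l) = 6 - l*(3 + l)
Q(U) = -82 + 2*U**2 (Q(U) = (U**2 + U*U) + (6 - 1*8**2 - 3*8) = (U**2 + U**2) + (6 - 1*64 - 24) = 2*U**2 + (6 - 64 - 24) = 2*U**2 - 82 = -82 + 2*U**2)
-Q(361 + p(11, 3)) = -(-82 + 2*(361 + (92 + 4*11))**2) = -(-82 + 2*(361 + (92 + 44))**2) = -(-82 + 2*(361 + 136)**2) = -(-82 + 2*497**2) = -(-82 + 2*247009) = -(-82 + 494018) = -1*493936 = -493936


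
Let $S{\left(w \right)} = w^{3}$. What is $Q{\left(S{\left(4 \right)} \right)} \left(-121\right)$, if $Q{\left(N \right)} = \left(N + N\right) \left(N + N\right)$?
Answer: $-1982464$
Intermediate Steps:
$Q{\left(N \right)} = 4 N^{2}$ ($Q{\left(N \right)} = 2 N 2 N = 4 N^{2}$)
$Q{\left(S{\left(4 \right)} \right)} \left(-121\right) = 4 \left(4^{3}\right)^{2} \left(-121\right) = 4 \cdot 64^{2} \left(-121\right) = 4 \cdot 4096 \left(-121\right) = 16384 \left(-121\right) = -1982464$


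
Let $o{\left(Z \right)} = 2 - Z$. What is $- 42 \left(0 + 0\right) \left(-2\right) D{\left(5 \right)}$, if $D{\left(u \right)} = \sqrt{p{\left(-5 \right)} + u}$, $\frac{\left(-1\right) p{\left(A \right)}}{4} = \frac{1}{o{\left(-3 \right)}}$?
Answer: $0$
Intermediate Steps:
$p{\left(A \right)} = - \frac{4}{5}$ ($p{\left(A \right)} = - \frac{4}{2 - -3} = - \frac{4}{2 + 3} = - \frac{4}{5}$)
$D{\left(u \right)} = \sqrt{- \frac{4}{5} + u}$
$- 42 \left(0 + 0\right) \left(-2\right) D{\left(5 \right)} = - 42 \left(0 + 0\right) \left(-2\right) \frac{\sqrt{-20 + 25 \cdot 5}}{5} = - 42 \cdot 0 \left(-2\right) \frac{\sqrt{-20 + 125}}{5} = \left(-42\right) 0 \frac{\sqrt{105}}{5} = 0 \frac{\sqrt{105}}{5} = 0$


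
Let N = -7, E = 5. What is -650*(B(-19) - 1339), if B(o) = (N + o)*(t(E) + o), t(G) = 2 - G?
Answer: 498550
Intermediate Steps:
B(o) = (-7 + o)*(-3 + o) (B(o) = (-7 + o)*((2 - 1*5) + o) = (-7 + o)*((2 - 5) + o) = (-7 + o)*(-3 + o))
-650*(B(-19) - 1339) = -650*((21 + (-19)**2 - 10*(-19)) - 1339) = -650*((21 + 361 + 190) - 1339) = -650*(572 - 1339) = -650*(-767) = 498550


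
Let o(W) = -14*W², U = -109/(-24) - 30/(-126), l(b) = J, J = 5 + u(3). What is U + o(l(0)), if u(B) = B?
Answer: -149725/168 ≈ -891.22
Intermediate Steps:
J = 8 (J = 5 + 3 = 8)
l(b) = 8
U = 803/168 (U = -109*(-1/24) - 30*(-1/126) = 109/24 + 5/21 = 803/168 ≈ 4.7798)
U + o(l(0)) = 803/168 - 14*8² = 803/168 - 14*64 = 803/168 - 896 = -149725/168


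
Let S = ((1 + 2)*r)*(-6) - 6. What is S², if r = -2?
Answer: 900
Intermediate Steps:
S = 30 (S = ((1 + 2)*(-2))*(-6) - 6 = (3*(-2))*(-6) - 6 = -6*(-6) - 6 = 36 - 6 = 30)
S² = 30² = 900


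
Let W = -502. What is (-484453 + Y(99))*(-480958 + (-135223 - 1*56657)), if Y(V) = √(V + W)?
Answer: 325958387614 - 672838*I*√403 ≈ 3.2596e+11 - 1.3507e+7*I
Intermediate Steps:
Y(V) = √(-502 + V) (Y(V) = √(V - 502) = √(-502 + V))
(-484453 + Y(99))*(-480958 + (-135223 - 1*56657)) = (-484453 + √(-502 + 99))*(-480958 + (-135223 - 1*56657)) = (-484453 + √(-403))*(-480958 + (-135223 - 56657)) = (-484453 + I*√403)*(-480958 - 191880) = (-484453 + I*√403)*(-672838) = 325958387614 - 672838*I*√403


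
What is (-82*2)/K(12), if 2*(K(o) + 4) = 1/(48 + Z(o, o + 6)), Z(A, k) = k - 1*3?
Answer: 20664/503 ≈ 41.081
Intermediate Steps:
Z(A, k) = -3 + k (Z(A, k) = k - 3 = -3 + k)
K(o) = -4 + 1/(2*(51 + o)) (K(o) = -4 + 1/(2*(48 + (-3 + (o + 6)))) = -4 + 1/(2*(48 + (-3 + (6 + o)))) = -4 + 1/(2*(48 + (3 + o))) = -4 + 1/(2*(51 + o)))
(-82*2)/K(12) = (-82*2)/(((-407 - 8*12)/(2*(51 + 12)))) = -164*126/(-407 - 96) = -164/((½)*(1/63)*(-503)) = -164/(-503/126) = -164*(-126/503) = 20664/503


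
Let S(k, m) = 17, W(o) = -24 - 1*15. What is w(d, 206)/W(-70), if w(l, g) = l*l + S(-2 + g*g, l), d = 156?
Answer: -24353/39 ≈ -624.44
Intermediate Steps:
W(o) = -39 (W(o) = -24 - 15 = -39)
w(l, g) = 17 + l² (w(l, g) = l*l + 17 = l² + 17 = 17 + l²)
w(d, 206)/W(-70) = (17 + 156²)/(-39) = (17 + 24336)*(-1/39) = 24353*(-1/39) = -24353/39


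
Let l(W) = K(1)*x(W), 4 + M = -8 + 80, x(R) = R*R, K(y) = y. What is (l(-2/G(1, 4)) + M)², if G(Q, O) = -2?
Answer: 4761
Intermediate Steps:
x(R) = R²
M = 68 (M = -4 + (-8 + 80) = -4 + 72 = 68)
l(W) = W² (l(W) = 1*W² = W²)
(l(-2/G(1, 4)) + M)² = ((-2/(-2))² + 68)² = ((-2*(-½))² + 68)² = (1² + 68)² = (1 + 68)² = 69² = 4761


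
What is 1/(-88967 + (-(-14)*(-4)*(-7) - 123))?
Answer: -1/88698 ≈ -1.1274e-5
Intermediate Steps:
1/(-88967 + (-(-14)*(-4)*(-7) - 123)) = 1/(-88967 + (-1*56*(-7) - 123)) = 1/(-88967 + (-56*(-7) - 123)) = 1/(-88967 + (392 - 123)) = 1/(-88967 + 269) = 1/(-88698) = -1/88698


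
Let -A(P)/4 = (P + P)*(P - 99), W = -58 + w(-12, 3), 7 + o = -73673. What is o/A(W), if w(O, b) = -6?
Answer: 4605/5216 ≈ 0.88286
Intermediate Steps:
o = -73680 (o = -7 - 73673 = -73680)
W = -64 (W = -58 - 6 = -64)
A(P) = -8*P*(-99 + P) (A(P) = -4*(P + P)*(P - 99) = -4*2*P*(-99 + P) = -8*P*(-99 + P))
o/A(W) = -73680*(-1/(512*(99 - 1*(-64)))) = -73680*(-1/(512*(99 + 64))) = -73680/(8*(-64)*163) = -73680/(-83456) = -73680*(-1/83456) = 4605/5216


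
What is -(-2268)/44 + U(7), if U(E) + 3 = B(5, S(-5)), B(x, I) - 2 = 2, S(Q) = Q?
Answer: 578/11 ≈ 52.545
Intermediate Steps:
B(x, I) = 4 (B(x, I) = 2 + 2 = 4)
U(E) = 1 (U(E) = -3 + 4 = 1)
-(-2268)/44 + U(7) = -(-2268)/44 + 1 = -108*(-21/44) + 1 = 567/11 + 1 = 578/11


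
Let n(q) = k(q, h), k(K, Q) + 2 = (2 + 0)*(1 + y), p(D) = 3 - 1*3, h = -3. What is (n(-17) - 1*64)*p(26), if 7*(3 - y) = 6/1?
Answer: 0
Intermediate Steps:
p(D) = 0 (p(D) = 3 - 3 = 0)
y = 15/7 (y = 3 - 6/(7*1) = 3 - 6/7 = 15/7 ≈ 2.1429)
k(K, Q) = 30/7 (k(K, Q) = -2 + (2 + 0)*(1 + 15/7) = -2 + 2*(22/7) = -2 + 44/7 = 30/7)
n(q) = 30/7
(n(-17) - 1*64)*p(26) = (30/7 - 1*64)*0 = (30/7 - 64)*0 = -418/7*0 = 0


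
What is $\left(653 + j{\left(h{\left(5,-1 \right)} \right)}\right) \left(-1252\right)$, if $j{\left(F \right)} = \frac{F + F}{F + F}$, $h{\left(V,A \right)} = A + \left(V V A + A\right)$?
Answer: $-818808$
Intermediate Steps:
$h{\left(V,A \right)} = 2 A + A V^{2}$ ($h{\left(V,A \right)} = A + \left(V^{2} A + A\right) = A + \left(A V^{2} + A\right) = A + \left(A + A V^{2}\right) = 2 A + A V^{2}$)
$j{\left(F \right)} = 1$ ($j{\left(F \right)} = \frac{2 F}{2 F} = 2 F \frac{1}{2 F} = 1$)
$\left(653 + j{\left(h{\left(5,-1 \right)} \right)}\right) \left(-1252\right) = \left(653 + 1\right) \left(-1252\right) = 654 \left(-1252\right) = -818808$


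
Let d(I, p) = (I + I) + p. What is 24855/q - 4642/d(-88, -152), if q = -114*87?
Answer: 3157243/271092 ≈ 11.646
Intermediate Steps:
d(I, p) = p + 2*I (d(I, p) = 2*I + p = p + 2*I)
q = -9918
24855/q - 4642/d(-88, -152) = 24855/(-9918) - 4642/(-152 + 2*(-88)) = 24855*(-1/9918) - 4642/(-152 - 176) = -8285/3306 - 4642/(-328) = -8285/3306 - 4642*(-1/328) = -8285/3306 + 2321/164 = 3157243/271092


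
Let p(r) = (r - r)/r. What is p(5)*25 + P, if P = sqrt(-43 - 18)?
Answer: I*sqrt(61) ≈ 7.8102*I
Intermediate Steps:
p(r) = 0 (p(r) = 0/r = 0)
P = I*sqrt(61) (P = sqrt(-61) = I*sqrt(61) ≈ 7.8102*I)
p(5)*25 + P = 0*25 + I*sqrt(61) = 0 + I*sqrt(61) = I*sqrt(61)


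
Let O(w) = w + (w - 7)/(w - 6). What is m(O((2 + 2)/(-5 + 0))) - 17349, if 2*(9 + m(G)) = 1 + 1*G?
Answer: -5901491/340 ≈ -17357.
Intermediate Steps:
O(w) = w + (-7 + w)/(-6 + w)
m(G) = -17/2 + G/2 (m(G) = -9 + (1 + 1*G)/2 = -9 + (1 + G)/2 = -9 + (½ + G/2) = -17/2 + G/2)
m(O((2 + 2)/(-5 + 0))) - 17349 = (-17/2 + ((-7 + ((2 + 2)/(-5 + 0))² - 5*(2 + 2)/(-5 + 0))/(-6 + (2 + 2)/(-5 + 0)))/2) - 17349 = (-17/2 + ((-7 + (4/(-5))² - 20/(-5))/(-6 + 4/(-5)))/2) - 17349 = (-17/2 + ((-7 + (4*(-⅕))² - 20*(-1)/5)/(-6 + 4*(-⅕)))/2) - 17349 = (-17/2 + ((-7 + (-⅘)² - 5*(-⅘))/(-6 - ⅘))/2) - 17349 = (-17/2 + ((-7 + 16/25 + 4)/(-34/5))/2) - 17349 = (-17/2 + (-5/34*(-59/25))/2) - 17349 = (-17/2 + (½)*(59/170)) - 17349 = (-17/2 + 59/340) - 17349 = -2831/340 - 17349 = -5901491/340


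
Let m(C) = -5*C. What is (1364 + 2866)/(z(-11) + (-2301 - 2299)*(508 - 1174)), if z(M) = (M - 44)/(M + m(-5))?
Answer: 11844/8578069 ≈ 0.0013807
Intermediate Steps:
z(M) = (-44 + M)/(25 + M) (z(M) = (M - 44)/(M - 5*(-5)) = (-44 + M)/(M + 25) = (-44 + M)/(25 + M))
(1364 + 2866)/(z(-11) + (-2301 - 2299)*(508 - 1174)) = (1364 + 2866)/((-44 - 11)/(25 - 11) + (-2301 - 2299)*(508 - 1174)) = 4230/(-55/14 - 4600*(-666)) = 4230/((1/14)*(-55) + 3063600) = 4230/(-55/14 + 3063600) = 4230/(42890345/14) = 4230*(14/42890345) = 11844/8578069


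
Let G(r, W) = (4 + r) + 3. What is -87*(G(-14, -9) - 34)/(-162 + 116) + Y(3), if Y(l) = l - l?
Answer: -3567/46 ≈ -77.543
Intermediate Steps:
G(r, W) = 7 + r
Y(l) = 0
-87*(G(-14, -9) - 34)/(-162 + 116) + Y(3) = -87*((7 - 14) - 34)/(-162 + 116) + 0 = -87*(-7 - 34)/(-46) + 0 = -(-3567)*(-1)/46 + 0 = -87*41/46 + 0 = -3567/46 + 0 = -3567/46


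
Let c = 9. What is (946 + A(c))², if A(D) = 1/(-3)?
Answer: 8048569/9 ≈ 8.9429e+5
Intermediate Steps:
A(D) = -⅓
(946 + A(c))² = (946 - ⅓)² = (2837/3)² = 8048569/9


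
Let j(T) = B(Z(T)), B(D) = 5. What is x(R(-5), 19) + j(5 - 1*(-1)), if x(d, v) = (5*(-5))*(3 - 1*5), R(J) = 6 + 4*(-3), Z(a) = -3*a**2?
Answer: 55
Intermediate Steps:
R(J) = -6 (R(J) = 6 - 12 = -6)
j(T) = 5
x(d, v) = 50 (x(d, v) = -25*(3 - 5) = -25*(-2) = 50)
x(R(-5), 19) + j(5 - 1*(-1)) = 50 + 5 = 55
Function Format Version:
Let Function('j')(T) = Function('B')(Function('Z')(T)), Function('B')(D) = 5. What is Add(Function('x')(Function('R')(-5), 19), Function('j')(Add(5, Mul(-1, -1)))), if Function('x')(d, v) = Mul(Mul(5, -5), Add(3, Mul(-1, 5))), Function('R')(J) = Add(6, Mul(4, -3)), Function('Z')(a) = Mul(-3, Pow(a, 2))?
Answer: 55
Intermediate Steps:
Function('R')(J) = -6 (Function('R')(J) = Add(6, -12) = -6)
Function('j')(T) = 5
Function('x')(d, v) = 50 (Function('x')(d, v) = Mul(-25, Add(3, -5)) = Mul(-25, -2) = 50)
Add(Function('x')(Function('R')(-5), 19), Function('j')(Add(5, Mul(-1, -1)))) = Add(50, 5) = 55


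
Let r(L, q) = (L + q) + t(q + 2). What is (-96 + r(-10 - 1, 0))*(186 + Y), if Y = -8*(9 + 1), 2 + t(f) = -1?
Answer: -11660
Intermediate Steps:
t(f) = -3 (t(f) = -2 - 1 = -3)
Y = -80 (Y = -8*10 = -80)
r(L, q) = -3 + L + q (r(L, q) = (L + q) - 3 = -3 + L + q)
(-96 + r(-10 - 1, 0))*(186 + Y) = (-96 + (-3 + (-10 - 1) + 0))*(186 - 80) = (-96 + (-3 - 11 + 0))*106 = (-96 - 14)*106 = -110*106 = -11660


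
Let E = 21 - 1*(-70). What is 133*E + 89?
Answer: 12192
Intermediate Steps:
E = 91 (E = 21 + 70 = 91)
133*E + 89 = 133*91 + 89 = 12103 + 89 = 12192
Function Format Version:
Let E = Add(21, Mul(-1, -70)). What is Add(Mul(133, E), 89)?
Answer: 12192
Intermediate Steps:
E = 91 (E = Add(21, 70) = 91)
Add(Mul(133, E), 89) = Add(Mul(133, 91), 89) = Add(12103, 89) = 12192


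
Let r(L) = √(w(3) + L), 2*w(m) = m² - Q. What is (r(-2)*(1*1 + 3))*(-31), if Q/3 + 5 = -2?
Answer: -124*√13 ≈ -447.09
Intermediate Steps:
Q = -21 (Q = -15 + 3*(-2) = -15 - 6 = -21)
w(m) = 21/2 + m²/2 (w(m) = (m² - 1*(-21))/2 = (m² + 21)/2 = (21 + m²)/2 = 21/2 + m²/2)
r(L) = √(15 + L) (r(L) = √((21/2 + (½)*3²) + L) = √((21/2 + (½)*9) + L) = √((21/2 + 9/2) + L) = √(15 + L))
(r(-2)*(1*1 + 3))*(-31) = (√(15 - 2)*(1*1 + 3))*(-31) = (√13*(1 + 3))*(-31) = (√13*4)*(-31) = (4*√13)*(-31) = -124*√13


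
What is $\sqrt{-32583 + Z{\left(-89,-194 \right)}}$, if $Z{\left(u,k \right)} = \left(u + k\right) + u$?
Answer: $13 i \sqrt{195} \approx 181.54 i$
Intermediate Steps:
$Z{\left(u,k \right)} = k + 2 u$ ($Z{\left(u,k \right)} = \left(k + u\right) + u = k + 2 u$)
$\sqrt{-32583 + Z{\left(-89,-194 \right)}} = \sqrt{-32583 + \left(-194 + 2 \left(-89\right)\right)} = \sqrt{-32583 - 372} = \sqrt{-32955} = 13 i \sqrt{195}$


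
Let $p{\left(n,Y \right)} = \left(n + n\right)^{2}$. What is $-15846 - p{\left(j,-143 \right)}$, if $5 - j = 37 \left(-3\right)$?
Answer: $-69670$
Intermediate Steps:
$j = 116$ ($j = 5 - 37 \left(-3\right) = 5 - -111 = 5 + 111 = 116$)
$p{\left(n,Y \right)} = 4 n^{2}$ ($p{\left(n,Y \right)} = \left(2 n\right)^{2} = 4 n^{2}$)
$-15846 - p{\left(j,-143 \right)} = -15846 - 4 \cdot 116^{2} = -15846 - 4 \cdot 13456 = -15846 - 53824 = -69670$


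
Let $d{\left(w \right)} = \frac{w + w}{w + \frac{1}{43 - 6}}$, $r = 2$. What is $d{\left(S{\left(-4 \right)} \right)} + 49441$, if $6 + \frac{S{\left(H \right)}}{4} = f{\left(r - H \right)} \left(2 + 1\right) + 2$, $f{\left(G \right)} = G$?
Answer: $\frac{102495337}{2073} \approx 49443.0$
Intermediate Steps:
$S{\left(H \right)} = 8 - 12 H$ ($S{\left(H \right)} = -24 + 4 \left(\left(2 - H\right) \left(2 + 1\right) + 2\right) = -24 + 4 \left(\left(2 - H\right) 3 + 2\right) = -24 + 4 \left(\left(6 - 3 H\right) + 2\right) = -24 + 4 \left(8 - 3 H\right) = -24 - \left(-32 + 12 H\right) = 8 - 12 H$)
$d{\left(w \right)} = \frac{2 w}{\frac{1}{37} + w}$ ($d{\left(w \right)} = \frac{2 w}{w + \frac{1}{37}} = \frac{2 w}{\frac{1}{37} + w}$)
$d{\left(S{\left(-4 \right)} \right)} + 49441 = \frac{74 \left(8 - -48\right)}{1 + 37 \left(8 - -48\right)} + 49441 = \frac{74 \left(8 + 48\right)}{1 + 37 \left(8 + 48\right)} + 49441 = 74 \cdot 56 \frac{1}{1 + 37 \cdot 56} + 49441 = 74 \cdot 56 \frac{1}{1 + 2072} + 49441 = 74 \cdot 56 \cdot \frac{1}{2073} + 49441 = \frac{4144}{2073} + 49441 = \frac{102495337}{2073}$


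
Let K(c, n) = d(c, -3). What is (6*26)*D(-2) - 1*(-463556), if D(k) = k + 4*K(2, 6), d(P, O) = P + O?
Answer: 462620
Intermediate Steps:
d(P, O) = O + P
K(c, n) = -3 + c
D(k) = -4 + k (D(k) = k + 4*(-3 + 2) = k + 4*(-1) = k - 4 = -4 + k)
(6*26)*D(-2) - 1*(-463556) = (6*26)*(-4 - 2) - 1*(-463556) = 156*(-6) + 463556 = -936 + 463556 = 462620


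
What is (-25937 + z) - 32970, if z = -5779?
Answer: -64686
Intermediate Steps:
(-25937 + z) - 32970 = (-25937 - 5779) - 32970 = -31716 - 32970 = -64686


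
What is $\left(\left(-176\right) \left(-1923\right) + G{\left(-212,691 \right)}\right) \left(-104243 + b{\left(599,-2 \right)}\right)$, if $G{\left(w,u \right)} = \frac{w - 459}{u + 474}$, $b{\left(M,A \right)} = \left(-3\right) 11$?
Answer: $- \frac{41115114280724}{1165} \approx -3.5292 \cdot 10^{10}$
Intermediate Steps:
$b{\left(M,A \right)} = -33$
$G{\left(w,u \right)} = \frac{-459 + w}{474 + u}$
$\left(\left(-176\right) \left(-1923\right) + G{\left(-212,691 \right)}\right) \left(-104243 + b{\left(599,-2 \right)}\right) = \left(\left(-176\right) \left(-1923\right) + \frac{-459 - 212}{474 + 691}\right) \left(-104243 - 33\right) = \left(338448 + \frac{1}{1165} \left(-671\right)\right) \left(-104276\right) = \left(338448 - \frac{671}{1165}\right) \left(-104276\right) = \frac{394291249}{1165} \left(-104276\right) = - \frac{41115114280724}{1165}$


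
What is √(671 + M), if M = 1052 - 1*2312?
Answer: I*√589 ≈ 24.269*I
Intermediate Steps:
M = -1260 (M = 1052 - 2312 = -1260)
√(671 + M) = √(671 - 1260) = √(-589) = I*√589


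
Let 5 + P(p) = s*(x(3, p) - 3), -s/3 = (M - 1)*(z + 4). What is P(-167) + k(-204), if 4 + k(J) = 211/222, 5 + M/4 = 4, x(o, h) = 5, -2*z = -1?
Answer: 28183/222 ≈ 126.95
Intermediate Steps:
z = 1/2 (z = -1/2*(-1) = 1/2 ≈ 0.50000)
M = -4 (M = -20 + 4*4 = -20 + 16 = -4)
s = 135/2 (s = -3*(-4 - 1)*(1/2 + 4) = -(-15)*9/2 = -3*(-45/2) = 135/2 ≈ 67.500)
k(J) = -677/222 (k(J) = -4 + 211/222 = -677/222)
P(p) = 130 (P(p) = -5 + 135*(5 - 3)/2 = -5 + (135/2)*2 = -5 + 135 = 130)
P(-167) + k(-204) = 130 - 677/222 = 28183/222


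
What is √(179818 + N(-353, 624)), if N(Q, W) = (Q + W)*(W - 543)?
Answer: √201769 ≈ 449.19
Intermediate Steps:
N(Q, W) = (-543 + W)*(Q + W) (N(Q, W) = (Q + W)*(-543 + W) = (-543 + W)*(Q + W))
√(179818 + N(-353, 624)) = √(179818 + (624² - 543*(-353) - 543*624 - 353*624)) = √(179818 + (389376 + 191679 - 338832 - 220272)) = √(179818 + 21951) = √201769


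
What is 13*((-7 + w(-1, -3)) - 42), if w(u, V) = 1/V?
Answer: -1924/3 ≈ -641.33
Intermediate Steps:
13*((-7 + w(-1, -3)) - 42) = 13*((-7 + 1/(-3)) - 42) = 13*((-7 - 1/3) - 42) = 13*(-22/3 - 42) = 13*(-148/3) = -1924/3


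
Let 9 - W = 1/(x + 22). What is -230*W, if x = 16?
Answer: -39215/19 ≈ -2063.9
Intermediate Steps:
W = 341/38 (W = 9 - 1/(16 + 22) = 9 - 1/38 = 341/38 ≈ 8.9737)
-230*W = -230*341/38 = -39215/19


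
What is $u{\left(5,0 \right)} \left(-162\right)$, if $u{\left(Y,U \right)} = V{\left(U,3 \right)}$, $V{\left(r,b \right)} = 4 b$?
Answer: $-1944$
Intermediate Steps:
$u{\left(Y,U \right)} = 12$ ($u{\left(Y,U \right)} = 4 \cdot 3 = 12$)
$u{\left(5,0 \right)} \left(-162\right) = 12 \left(-162\right) = -1944$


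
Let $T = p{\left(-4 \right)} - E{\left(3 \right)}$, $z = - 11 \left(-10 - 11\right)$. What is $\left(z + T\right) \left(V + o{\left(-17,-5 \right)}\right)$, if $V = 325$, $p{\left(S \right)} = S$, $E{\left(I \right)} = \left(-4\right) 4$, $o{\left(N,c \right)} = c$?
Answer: $77760$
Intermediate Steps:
$E{\left(I \right)} = -16$
$z = 231$ ($z = \left(-11\right) \left(-21\right) = 231$)
$T = 12$ ($T = -4 - -16 = -4 + 16 = 12$)
$\left(z + T\right) \left(V + o{\left(-17,-5 \right)}\right) = \left(231 + 12\right) \left(325 - 5\right) = 243 \cdot 320 = 77760$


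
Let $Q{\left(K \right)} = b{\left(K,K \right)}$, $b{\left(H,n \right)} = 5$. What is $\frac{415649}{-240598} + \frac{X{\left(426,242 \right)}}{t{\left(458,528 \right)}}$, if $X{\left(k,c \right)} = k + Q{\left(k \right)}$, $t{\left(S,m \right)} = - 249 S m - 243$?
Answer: $- \frac{25028166740669}{14487468782562} \approx -1.7276$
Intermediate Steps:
$t{\left(S,m \right)} = -243 - 249 S m$ ($t{\left(S,m \right)} = - 249 S m - 243 = -243 - 249 S m$)
$Q{\left(K \right)} = 5$
$X{\left(k,c \right)} = 5 + k$ ($X{\left(k,c \right)} = k + 5 = 5 + k$)
$\frac{415649}{-240598} + \frac{X{\left(426,242 \right)}}{t{\left(458,528 \right)}} = \frac{415649}{-240598} + \frac{5 + 426}{-243 - 114042 \cdot 528} = 415649 \left(- \frac{1}{240598}\right) + \frac{431}{-243 - 60214176} = - \frac{415649}{240598} + \frac{431}{-60214419} = - \frac{415649}{240598} + 431 \left(- \frac{1}{60214419}\right) = - \frac{415649}{240598} - \frac{431}{60214419} = - \frac{25028166740669}{14487468782562}$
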